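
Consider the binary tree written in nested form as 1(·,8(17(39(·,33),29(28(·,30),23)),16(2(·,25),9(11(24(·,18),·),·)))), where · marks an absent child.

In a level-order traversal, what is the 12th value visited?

25

Level-order visits nodes level by level from the root, left to right within each level.
Level 0: 1
Level 1: 8
Level 2: 17, 16
Level 3: 39, 29, 2, 9
Level 4: 33, 28, 23, 25, 11
Level 5: 30, 24
Level 6: 18
Full level-order sequence: 1, 8, 17, 16, 39, 29, 2, 9, 33, 28, 23, 25, 11, 30, 24, 18.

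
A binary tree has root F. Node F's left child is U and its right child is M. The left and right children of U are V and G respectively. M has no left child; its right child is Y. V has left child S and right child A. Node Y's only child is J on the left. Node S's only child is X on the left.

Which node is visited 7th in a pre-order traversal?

Pre-order visits the node, then its left subtree, then its right subtree.
Visit F.
At F: go left to U.
  Visit U.
  At U: go left to V.
    Visit V.
    At V: go left to S.
      Visit S.
      At S: go left to X.
        X is a leaf — visit X.
      At S: no right child.
    At V: go right to A.
      A is a leaf — visit A.
  At U: go right to G.
    G is a leaf — visit G.
At F: go right to M.
  Visit M.
  At M: no left child.
  At M: go right to Y.
    Visit Y.
    At Y: go left to J.
      J is a leaf — visit J.
    At Y: no right child.
Full pre-order sequence: F, U, V, S, X, A, G, M, Y, J.

G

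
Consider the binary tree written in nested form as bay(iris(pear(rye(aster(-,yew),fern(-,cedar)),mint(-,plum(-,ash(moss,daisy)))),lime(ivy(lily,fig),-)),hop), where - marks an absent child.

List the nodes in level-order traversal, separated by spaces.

bay iris hop pear lime rye mint ivy aster fern plum lily fig yew cedar ash moss daisy

Level-order visits nodes level by level from the root, left to right within each level.
Level 0: bay
Level 1: iris, hop
Level 2: pear, lime
Level 3: rye, mint, ivy
Level 4: aster, fern, plum, lily, fig
Level 5: yew, cedar, ash
Level 6: moss, daisy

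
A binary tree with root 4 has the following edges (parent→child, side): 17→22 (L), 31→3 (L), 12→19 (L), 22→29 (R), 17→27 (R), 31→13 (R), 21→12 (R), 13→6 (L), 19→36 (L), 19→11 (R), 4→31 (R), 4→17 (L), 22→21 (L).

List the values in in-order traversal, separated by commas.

21, 36, 19, 11, 12, 22, 29, 17, 27, 4, 3, 31, 6, 13

In-order visits the left subtree, then the node, then the right subtree.
At 4: go left to 17.
  At 17: go left to 22.
    At 22: go left to 21.
      At 21: no left child.
      Visit 21.
      At 21: go right to 12.
        At 12: go left to 19.
          At 19: go left to 36.
            36 is a leaf — visit 36.
          Visit 19.
          At 19: go right to 11.
            11 is a leaf — visit 11.
        Visit 12.
        At 12: no right child.
    Visit 22.
    At 22: go right to 29.
      29 is a leaf — visit 29.
  Visit 17.
  At 17: go right to 27.
    27 is a leaf — visit 27.
Visit 4.
At 4: go right to 31.
  At 31: go left to 3.
    3 is a leaf — visit 3.
  Visit 31.
  At 31: go right to 13.
    At 13: go left to 6.
      6 is a leaf — visit 6.
    Visit 13.
    At 13: no right child.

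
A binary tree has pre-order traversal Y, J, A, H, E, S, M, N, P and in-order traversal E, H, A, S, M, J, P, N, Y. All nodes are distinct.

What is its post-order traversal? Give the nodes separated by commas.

The first element of pre-order is the root; it splits in-order into left and right subtrees.
Root Y: left subtree has 8 nodes {E, H, A, S, M, J, P, N}, right has 0 { }.
  Root J: left subtree has 5 nodes {E, H, A, S, M}, right has 2 {P, N}.
    Root A: left subtree has 2 nodes {E, H}, right has 2 {S, M}.
      Root H: left subtree has 1 node {E}, right has 0 { }.
      Root S: left subtree has 0 nodes { }, right has 1 {M}.
    Root N: left subtree has 1 node {P}, right has 0 { }.

E, H, M, S, A, P, N, J, Y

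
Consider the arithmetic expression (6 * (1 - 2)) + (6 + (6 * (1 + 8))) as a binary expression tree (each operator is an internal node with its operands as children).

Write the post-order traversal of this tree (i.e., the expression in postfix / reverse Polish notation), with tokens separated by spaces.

6 1 2 - * 6 6 1 8 + * + +

Post-order on an expression tree gives postfix notation: for each operator, emit left operand, right operand, then the operator.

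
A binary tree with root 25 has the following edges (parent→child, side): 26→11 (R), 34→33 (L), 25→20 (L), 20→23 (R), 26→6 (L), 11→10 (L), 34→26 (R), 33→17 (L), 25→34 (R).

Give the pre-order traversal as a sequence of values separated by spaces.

Pre-order visits the node, then its left subtree, then its right subtree.
Visit 25.
At 25: go left to 20.
  Visit 20.
  At 20: no left child.
  At 20: go right to 23.
    23 is a leaf — visit 23.
At 25: go right to 34.
  Visit 34.
  At 34: go left to 33.
    Visit 33.
    At 33: go left to 17.
      17 is a leaf — visit 17.
    At 33: no right child.
  At 34: go right to 26.
    Visit 26.
    At 26: go left to 6.
      6 is a leaf — visit 6.
    At 26: go right to 11.
      Visit 11.
      At 11: go left to 10.
        10 is a leaf — visit 10.
      At 11: no right child.

25 20 23 34 33 17 26 6 11 10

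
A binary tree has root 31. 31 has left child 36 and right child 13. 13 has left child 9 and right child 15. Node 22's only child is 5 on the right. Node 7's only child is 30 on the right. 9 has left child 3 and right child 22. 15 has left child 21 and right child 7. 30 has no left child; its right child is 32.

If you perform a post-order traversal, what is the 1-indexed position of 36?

Post-order visits the left subtree, then the right subtree, then the node.
At 31: go left to 36.
  36 is a leaf — visit 36.
At 31: go right to 13.
  At 13: go left to 9.
    At 9: go left to 3.
      3 is a leaf — visit 3.
    At 9: go right to 22.
      At 22: no left child.
      At 22: go right to 5.
        5 is a leaf — visit 5.
      Visit 22.
    Visit 9.
  At 13: go right to 15.
    At 15: go left to 21.
      21 is a leaf — visit 21.
    At 15: go right to 7.
      At 7: no left child.
      At 7: go right to 30.
        At 30: no left child.
        At 30: go right to 32.
          32 is a leaf — visit 32.
        Visit 30.
      Visit 7.
    Visit 15.
  Visit 13.
Visit 31.
Full post-order sequence: 36, 3, 5, 22, 9, 21, 32, 30, 7, 15, 13, 31.

1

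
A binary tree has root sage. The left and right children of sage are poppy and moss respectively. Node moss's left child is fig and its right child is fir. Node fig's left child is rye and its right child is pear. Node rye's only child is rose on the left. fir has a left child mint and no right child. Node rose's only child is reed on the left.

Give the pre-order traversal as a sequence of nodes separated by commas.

sage, poppy, moss, fig, rye, rose, reed, pear, fir, mint

Pre-order visits the node, then its left subtree, then its right subtree.
Visit sage.
At sage: go left to poppy.
  poppy is a leaf — visit poppy.
At sage: go right to moss.
  Visit moss.
  At moss: go left to fig.
    Visit fig.
    At fig: go left to rye.
      Visit rye.
      At rye: go left to rose.
        Visit rose.
        At rose: go left to reed.
          reed is a leaf — visit reed.
        At rose: no right child.
      At rye: no right child.
    At fig: go right to pear.
      pear is a leaf — visit pear.
  At moss: go right to fir.
    Visit fir.
    At fir: go left to mint.
      mint is a leaf — visit mint.
    At fir: no right child.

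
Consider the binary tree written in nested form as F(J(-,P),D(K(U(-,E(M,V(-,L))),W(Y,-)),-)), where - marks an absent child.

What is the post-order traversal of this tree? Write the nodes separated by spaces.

P J M L V E U Y W K D F

Post-order visits the left subtree, then the right subtree, then the node.
At F: go left to J.
  At J: no left child.
  At J: go right to P.
    P is a leaf — visit P.
  Visit J.
At F: go right to D.
  At D: go left to K.
    At K: go left to U.
      At U: no left child.
      At U: go right to E.
        At E: go left to M.
          M is a leaf — visit M.
        At E: go right to V.
          At V: no left child.
          At V: go right to L.
            L is a leaf — visit L.
          Visit V.
        Visit E.
      Visit U.
    At K: go right to W.
      At W: go left to Y.
        Y is a leaf — visit Y.
      At W: no right child.
      Visit W.
    Visit K.
  At D: no right child.
  Visit D.
Visit F.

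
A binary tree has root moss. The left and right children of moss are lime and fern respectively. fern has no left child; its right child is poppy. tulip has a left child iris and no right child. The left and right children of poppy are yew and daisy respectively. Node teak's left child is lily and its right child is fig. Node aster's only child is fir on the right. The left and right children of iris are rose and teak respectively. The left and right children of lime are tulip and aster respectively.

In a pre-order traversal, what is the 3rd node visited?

tulip

Pre-order visits the node, then its left subtree, then its right subtree.
Visit moss.
At moss: go left to lime.
  Visit lime.
  At lime: go left to tulip.
    Visit tulip.
    At tulip: go left to iris.
      Visit iris.
      At iris: go left to rose.
        rose is a leaf — visit rose.
      At iris: go right to teak.
        Visit teak.
        At teak: go left to lily.
          lily is a leaf — visit lily.
        At teak: go right to fig.
          fig is a leaf — visit fig.
    At tulip: no right child.
  At lime: go right to aster.
    Visit aster.
    At aster: no left child.
    At aster: go right to fir.
      fir is a leaf — visit fir.
At moss: go right to fern.
  Visit fern.
  At fern: no left child.
  At fern: go right to poppy.
    Visit poppy.
    At poppy: go left to yew.
      yew is a leaf — visit yew.
    At poppy: go right to daisy.
      daisy is a leaf — visit daisy.
Full pre-order sequence: moss, lime, tulip, iris, rose, teak, lily, fig, aster, fir, fern, poppy, yew, daisy.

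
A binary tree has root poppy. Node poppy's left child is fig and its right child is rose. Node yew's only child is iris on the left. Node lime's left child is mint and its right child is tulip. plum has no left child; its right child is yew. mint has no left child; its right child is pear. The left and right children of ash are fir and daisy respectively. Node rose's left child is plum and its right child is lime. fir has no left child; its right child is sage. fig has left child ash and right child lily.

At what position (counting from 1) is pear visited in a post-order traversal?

10

Post-order visits the left subtree, then the right subtree, then the node.
At poppy: go left to fig.
  At fig: go left to ash.
    At ash: go left to fir.
      At fir: no left child.
      At fir: go right to sage.
        sage is a leaf — visit sage.
      Visit fir.
    At ash: go right to daisy.
      daisy is a leaf — visit daisy.
    Visit ash.
  At fig: go right to lily.
    lily is a leaf — visit lily.
  Visit fig.
At poppy: go right to rose.
  At rose: go left to plum.
    At plum: no left child.
    At plum: go right to yew.
      At yew: go left to iris.
        iris is a leaf — visit iris.
      At yew: no right child.
      Visit yew.
    Visit plum.
  At rose: go right to lime.
    At lime: go left to mint.
      At mint: no left child.
      At mint: go right to pear.
        pear is a leaf — visit pear.
      Visit mint.
    At lime: go right to tulip.
      tulip is a leaf — visit tulip.
    Visit lime.
  Visit rose.
Visit poppy.
Full post-order sequence: sage, fir, daisy, ash, lily, fig, iris, yew, plum, pear, mint, tulip, lime, rose, poppy.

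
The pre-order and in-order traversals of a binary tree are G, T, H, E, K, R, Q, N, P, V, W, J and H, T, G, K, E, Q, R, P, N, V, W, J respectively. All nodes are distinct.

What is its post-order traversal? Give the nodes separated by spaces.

The first element of pre-order is the root; it splits in-order into left and right subtrees.
Root G: left subtree has 2 nodes {H, T}, right has 9 {K, E, Q, R, P, N, V, W, J}.
  Root T: left subtree has 1 node {H}, right has 0 { }.
  Root E: left subtree has 1 node {K}, right has 7 {Q, R, P, N, V, W, J}.
    Root R: left subtree has 1 node {Q}, right has 5 {P, N, V, W, J}.
      Root N: left subtree has 1 node {P}, right has 3 {V, W, J}.
        Root V: left subtree has 0 nodes { }, right has 2 {W, J}.
          Root W: left subtree has 0 nodes { }, right has 1 {J}.

H T K Q P J W V N R E G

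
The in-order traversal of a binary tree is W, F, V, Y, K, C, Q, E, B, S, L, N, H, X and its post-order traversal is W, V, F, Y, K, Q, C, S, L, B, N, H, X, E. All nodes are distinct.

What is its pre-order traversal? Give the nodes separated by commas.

The last element of post-order is the root; it splits in-order into left and right subtrees.
Root E: left subtree has 7 nodes {W, F, V, Y, K, C, Q}, right has 6 {B, S, L, N, H, X}.
  Root C: left subtree has 5 nodes {W, F, V, Y, K}, right has 1 {Q}.
    Root K: left subtree has 4 nodes {W, F, V, Y}, right has 0 { }.
      Root Y: left subtree has 3 nodes {W, F, V}, right has 0 { }.
        Root F: left subtree has 1 node {W}, right has 1 {V}.
  Root X: left subtree has 5 nodes {B, S, L, N, H}, right has 0 { }.
    Root H: left subtree has 4 nodes {B, S, L, N}, right has 0 { }.
      Root N: left subtree has 3 nodes {B, S, L}, right has 0 { }.
        Root B: left subtree has 0 nodes { }, right has 2 {S, L}.
          Root L: left subtree has 1 node {S}, right has 0 { }.

E, C, K, Y, F, W, V, Q, X, H, N, B, L, S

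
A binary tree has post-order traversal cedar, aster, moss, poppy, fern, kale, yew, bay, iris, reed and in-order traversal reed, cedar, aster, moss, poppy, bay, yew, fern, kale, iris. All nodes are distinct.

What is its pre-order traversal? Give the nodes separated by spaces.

The last element of post-order is the root; it splits in-order into left and right subtrees.
Root reed: left subtree has 0 nodes { }, right has 9 {cedar, aster, moss, poppy, bay, yew, fern, kale, iris}.
  Root iris: left subtree has 8 nodes {cedar, aster, moss, poppy, bay, yew, fern, kale}, right has 0 { }.
    Root bay: left subtree has 4 nodes {cedar, aster, moss, poppy}, right has 3 {yew, fern, kale}.
      Root poppy: left subtree has 3 nodes {cedar, aster, moss}, right has 0 { }.
        Root moss: left subtree has 2 nodes {cedar, aster}, right has 0 { }.
          Root aster: left subtree has 1 node {cedar}, right has 0 { }.
      Root yew: left subtree has 0 nodes { }, right has 2 {fern, kale}.
        Root kale: left subtree has 1 node {fern}, right has 0 { }.

reed iris bay poppy moss aster cedar yew kale fern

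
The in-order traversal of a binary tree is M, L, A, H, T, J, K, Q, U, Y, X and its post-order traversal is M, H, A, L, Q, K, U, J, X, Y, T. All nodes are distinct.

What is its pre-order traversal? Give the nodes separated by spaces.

T L M A H Y J U K Q X

The last element of post-order is the root; it splits in-order into left and right subtrees.
Root T: left subtree has 4 nodes {M, L, A, H}, right has 6 {J, K, Q, U, Y, X}.
  Root L: left subtree has 1 node {M}, right has 2 {A, H}.
    Root A: left subtree has 0 nodes { }, right has 1 {H}.
  Root Y: left subtree has 4 nodes {J, K, Q, U}, right has 1 {X}.
    Root J: left subtree has 0 nodes { }, right has 3 {K, Q, U}.
      Root U: left subtree has 2 nodes {K, Q}, right has 0 { }.
        Root K: left subtree has 0 nodes { }, right has 1 {Q}.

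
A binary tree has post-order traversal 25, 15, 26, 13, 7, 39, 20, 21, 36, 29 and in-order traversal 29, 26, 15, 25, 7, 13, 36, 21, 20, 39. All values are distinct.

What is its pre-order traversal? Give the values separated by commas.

The last element of post-order is the root; it splits in-order into left and right subtrees.
Root 29: left subtree has 0 nodes { }, right has 9 {26, 15, 25, 7, 13, 36, 21, 20, 39}.
  Root 36: left subtree has 5 nodes {26, 15, 25, 7, 13}, right has 3 {21, 20, 39}.
    Root 7: left subtree has 3 nodes {26, 15, 25}, right has 1 {13}.
      Root 26: left subtree has 0 nodes { }, right has 2 {15, 25}.
        Root 15: left subtree has 0 nodes { }, right has 1 {25}.
    Root 21: left subtree has 0 nodes { }, right has 2 {20, 39}.
      Root 20: left subtree has 0 nodes { }, right has 1 {39}.

29, 36, 7, 26, 15, 25, 13, 21, 20, 39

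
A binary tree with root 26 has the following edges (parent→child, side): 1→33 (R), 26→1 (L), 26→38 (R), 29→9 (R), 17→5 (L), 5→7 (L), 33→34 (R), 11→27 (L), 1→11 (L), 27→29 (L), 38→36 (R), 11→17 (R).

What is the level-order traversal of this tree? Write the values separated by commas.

Level-order visits nodes level by level from the root, left to right within each level.
Level 0: 26
Level 1: 1, 38
Level 2: 11, 33, 36
Level 3: 27, 17, 34
Level 4: 29, 5
Level 5: 9, 7

26, 1, 38, 11, 33, 36, 27, 17, 34, 29, 5, 9, 7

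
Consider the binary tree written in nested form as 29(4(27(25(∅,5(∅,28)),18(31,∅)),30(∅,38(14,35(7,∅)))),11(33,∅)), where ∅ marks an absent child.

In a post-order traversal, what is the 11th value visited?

30

Post-order visits the left subtree, then the right subtree, then the node.
At 29: go left to 4.
  At 4: go left to 27.
    At 27: go left to 25.
      At 25: no left child.
      At 25: go right to 5.
        At 5: no left child.
        At 5: go right to 28.
          28 is a leaf — visit 28.
        Visit 5.
      Visit 25.
    At 27: go right to 18.
      At 18: go left to 31.
        31 is a leaf — visit 31.
      At 18: no right child.
      Visit 18.
    Visit 27.
  At 4: go right to 30.
    At 30: no left child.
    At 30: go right to 38.
      At 38: go left to 14.
        14 is a leaf — visit 14.
      At 38: go right to 35.
        At 35: go left to 7.
          7 is a leaf — visit 7.
        At 35: no right child.
        Visit 35.
      Visit 38.
    Visit 30.
  Visit 4.
At 29: go right to 11.
  At 11: go left to 33.
    33 is a leaf — visit 33.
  At 11: no right child.
  Visit 11.
Visit 29.
Full post-order sequence: 28, 5, 25, 31, 18, 27, 14, 7, 35, 38, 30, 4, 33, 11, 29.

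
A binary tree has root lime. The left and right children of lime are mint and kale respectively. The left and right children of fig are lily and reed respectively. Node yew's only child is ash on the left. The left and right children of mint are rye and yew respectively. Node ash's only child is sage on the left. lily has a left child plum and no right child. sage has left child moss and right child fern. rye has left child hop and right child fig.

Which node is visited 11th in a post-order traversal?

yew

Post-order visits the left subtree, then the right subtree, then the node.
At lime: go left to mint.
  At mint: go left to rye.
    At rye: go left to hop.
      hop is a leaf — visit hop.
    At rye: go right to fig.
      At fig: go left to lily.
        At lily: go left to plum.
          plum is a leaf — visit plum.
        At lily: no right child.
        Visit lily.
      At fig: go right to reed.
        reed is a leaf — visit reed.
      Visit fig.
    Visit rye.
  At mint: go right to yew.
    At yew: go left to ash.
      At ash: go left to sage.
        At sage: go left to moss.
          moss is a leaf — visit moss.
        At sage: go right to fern.
          fern is a leaf — visit fern.
        Visit sage.
      At ash: no right child.
      Visit ash.
    At yew: no right child.
    Visit yew.
  Visit mint.
At lime: go right to kale.
  kale is a leaf — visit kale.
Visit lime.
Full post-order sequence: hop, plum, lily, reed, fig, rye, moss, fern, sage, ash, yew, mint, kale, lime.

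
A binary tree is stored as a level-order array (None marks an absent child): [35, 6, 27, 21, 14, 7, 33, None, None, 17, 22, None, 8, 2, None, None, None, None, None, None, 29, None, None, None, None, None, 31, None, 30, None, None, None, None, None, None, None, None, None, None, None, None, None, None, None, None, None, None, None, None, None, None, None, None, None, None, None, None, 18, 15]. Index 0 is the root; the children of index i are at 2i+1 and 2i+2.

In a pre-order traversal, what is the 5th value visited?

17

Pre-order visits the node, then its left subtree, then its right subtree.
Visit 35.
At 35: go left to 6.
  Visit 6.
  At 6: go left to 21.
    21 is a leaf — visit 21.
  At 6: go right to 14.
    Visit 14.
    At 14: go left to 17.
      Visit 17.
      At 17: no left child.
      At 17: go right to 29.
        29 is a leaf — visit 29.
    At 14: go right to 22.
      22 is a leaf — visit 22.
At 35: go right to 27.
  Visit 27.
  At 27: go left to 7.
    Visit 7.
    At 7: no left child.
    At 7: go right to 8.
      Visit 8.
      At 8: no left child.
      At 8: go right to 31.
        31 is a leaf — visit 31.
  At 27: go right to 33.
    Visit 33.
    At 33: go left to 2.
      Visit 2.
      At 2: no left child.
      At 2: go right to 30.
        Visit 30.
        At 30: go left to 18.
          18 is a leaf — visit 18.
        At 30: go right to 15.
          15 is a leaf — visit 15.
    At 33: no right child.
Full pre-order sequence: 35, 6, 21, 14, 17, 29, 22, 27, 7, 8, 31, 33, 2, 30, 18, 15.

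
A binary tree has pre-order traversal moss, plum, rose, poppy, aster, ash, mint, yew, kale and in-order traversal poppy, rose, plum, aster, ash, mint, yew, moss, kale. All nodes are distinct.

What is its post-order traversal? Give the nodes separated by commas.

The first element of pre-order is the root; it splits in-order into left and right subtrees.
Root moss: left subtree has 7 nodes {poppy, rose, plum, aster, ash, mint, yew}, right has 1 {kale}.
  Root plum: left subtree has 2 nodes {poppy, rose}, right has 4 {aster, ash, mint, yew}.
    Root rose: left subtree has 1 node {poppy}, right has 0 { }.
    Root aster: left subtree has 0 nodes { }, right has 3 {ash, mint, yew}.
      Root ash: left subtree has 0 nodes { }, right has 2 {mint, yew}.
        Root mint: left subtree has 0 nodes { }, right has 1 {yew}.

poppy, rose, yew, mint, ash, aster, plum, kale, moss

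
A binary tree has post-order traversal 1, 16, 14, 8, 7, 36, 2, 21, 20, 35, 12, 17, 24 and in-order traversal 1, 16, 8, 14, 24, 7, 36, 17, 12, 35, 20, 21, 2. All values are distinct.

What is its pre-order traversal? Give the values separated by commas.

24, 8, 16, 1, 14, 17, 36, 7, 12, 35, 20, 21, 2

The last element of post-order is the root; it splits in-order into left and right subtrees.
Root 24: left subtree has 4 nodes {1, 16, 8, 14}, right has 8 {7, 36, 17, 12, 35, 20, 21, 2}.
  Root 8: left subtree has 2 nodes {1, 16}, right has 1 {14}.
    Root 16: left subtree has 1 node {1}, right has 0 { }.
  Root 17: left subtree has 2 nodes {7, 36}, right has 5 {12, 35, 20, 21, 2}.
    Root 36: left subtree has 1 node {7}, right has 0 { }.
    Root 12: left subtree has 0 nodes { }, right has 4 {35, 20, 21, 2}.
      Root 35: left subtree has 0 nodes { }, right has 3 {20, 21, 2}.
        Root 20: left subtree has 0 nodes { }, right has 2 {21, 2}.
          Root 21: left subtree has 0 nodes { }, right has 1 {2}.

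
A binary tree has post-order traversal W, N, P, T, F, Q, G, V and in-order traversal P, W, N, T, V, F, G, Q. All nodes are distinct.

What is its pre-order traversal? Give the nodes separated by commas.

The last element of post-order is the root; it splits in-order into left and right subtrees.
Root V: left subtree has 4 nodes {P, W, N, T}, right has 3 {F, G, Q}.
  Root T: left subtree has 3 nodes {P, W, N}, right has 0 { }.
    Root P: left subtree has 0 nodes { }, right has 2 {W, N}.
      Root N: left subtree has 1 node {W}, right has 0 { }.
  Root G: left subtree has 1 node {F}, right has 1 {Q}.

V, T, P, N, W, G, F, Q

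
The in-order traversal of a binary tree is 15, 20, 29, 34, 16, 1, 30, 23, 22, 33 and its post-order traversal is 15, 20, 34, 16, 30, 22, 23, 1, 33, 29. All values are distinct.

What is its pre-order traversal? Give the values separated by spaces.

The last element of post-order is the root; it splits in-order into left and right subtrees.
Root 29: left subtree has 2 nodes {15, 20}, right has 7 {34, 16, 1, 30, 23, 22, 33}.
  Root 20: left subtree has 1 node {15}, right has 0 { }.
  Root 33: left subtree has 6 nodes {34, 16, 1, 30, 23, 22}, right has 0 { }.
    Root 1: left subtree has 2 nodes {34, 16}, right has 3 {30, 23, 22}.
      Root 16: left subtree has 1 node {34}, right has 0 { }.
      Root 23: left subtree has 1 node {30}, right has 1 {22}.

29 20 15 33 1 16 34 23 30 22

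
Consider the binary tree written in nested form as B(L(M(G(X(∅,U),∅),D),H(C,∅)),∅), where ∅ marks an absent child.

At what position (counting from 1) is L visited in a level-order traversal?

2

Level-order visits nodes level by level from the root, left to right within each level.
Level 0: B
Level 1: L
Level 2: M, H
Level 3: G, D, C
Level 4: X
Level 5: U
Full level-order sequence: B, L, M, H, G, D, C, X, U.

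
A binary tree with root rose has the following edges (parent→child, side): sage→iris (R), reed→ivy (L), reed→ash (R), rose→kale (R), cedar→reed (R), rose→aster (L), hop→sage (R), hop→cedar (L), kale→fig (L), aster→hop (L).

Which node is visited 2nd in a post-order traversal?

Post-order visits the left subtree, then the right subtree, then the node.
At rose: go left to aster.
  At aster: go left to hop.
    At hop: go left to cedar.
      At cedar: no left child.
      At cedar: go right to reed.
        At reed: go left to ivy.
          ivy is a leaf — visit ivy.
        At reed: go right to ash.
          ash is a leaf — visit ash.
        Visit reed.
      Visit cedar.
    At hop: go right to sage.
      At sage: no left child.
      At sage: go right to iris.
        iris is a leaf — visit iris.
      Visit sage.
    Visit hop.
  At aster: no right child.
  Visit aster.
At rose: go right to kale.
  At kale: go left to fig.
    fig is a leaf — visit fig.
  At kale: no right child.
  Visit kale.
Visit rose.
Full post-order sequence: ivy, ash, reed, cedar, iris, sage, hop, aster, fig, kale, rose.

ash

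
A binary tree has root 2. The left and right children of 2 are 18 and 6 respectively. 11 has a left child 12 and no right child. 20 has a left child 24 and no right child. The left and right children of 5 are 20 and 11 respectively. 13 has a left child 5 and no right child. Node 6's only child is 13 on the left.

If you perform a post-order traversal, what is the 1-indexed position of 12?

4

Post-order visits the left subtree, then the right subtree, then the node.
At 2: go left to 18.
  18 is a leaf — visit 18.
At 2: go right to 6.
  At 6: go left to 13.
    At 13: go left to 5.
      At 5: go left to 20.
        At 20: go left to 24.
          24 is a leaf — visit 24.
        At 20: no right child.
        Visit 20.
      At 5: go right to 11.
        At 11: go left to 12.
          12 is a leaf — visit 12.
        At 11: no right child.
        Visit 11.
      Visit 5.
    At 13: no right child.
    Visit 13.
  At 6: no right child.
  Visit 6.
Visit 2.
Full post-order sequence: 18, 24, 20, 12, 11, 5, 13, 6, 2.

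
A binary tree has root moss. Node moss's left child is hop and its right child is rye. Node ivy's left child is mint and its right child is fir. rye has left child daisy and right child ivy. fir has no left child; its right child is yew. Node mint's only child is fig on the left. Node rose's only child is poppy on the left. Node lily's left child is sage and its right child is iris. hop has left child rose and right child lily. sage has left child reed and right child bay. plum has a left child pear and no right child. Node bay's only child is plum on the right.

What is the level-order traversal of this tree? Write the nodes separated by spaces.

moss hop rye rose lily daisy ivy poppy sage iris mint fir reed bay fig yew plum pear

Level-order visits nodes level by level from the root, left to right within each level.
Level 0: moss
Level 1: hop, rye
Level 2: rose, lily, daisy, ivy
Level 3: poppy, sage, iris, mint, fir
Level 4: reed, bay, fig, yew
Level 5: plum
Level 6: pear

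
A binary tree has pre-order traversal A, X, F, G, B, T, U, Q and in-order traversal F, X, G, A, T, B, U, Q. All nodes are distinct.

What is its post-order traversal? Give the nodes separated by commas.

The first element of pre-order is the root; it splits in-order into left and right subtrees.
Root A: left subtree has 3 nodes {F, X, G}, right has 4 {T, B, U, Q}.
  Root X: left subtree has 1 node {F}, right has 1 {G}.
  Root B: left subtree has 1 node {T}, right has 2 {U, Q}.
    Root U: left subtree has 0 nodes { }, right has 1 {Q}.

F, G, X, T, Q, U, B, A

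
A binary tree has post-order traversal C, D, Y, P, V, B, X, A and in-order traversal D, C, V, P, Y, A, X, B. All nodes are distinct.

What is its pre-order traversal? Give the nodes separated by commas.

The last element of post-order is the root; it splits in-order into left and right subtrees.
Root A: left subtree has 5 nodes {D, C, V, P, Y}, right has 2 {X, B}.
  Root V: left subtree has 2 nodes {D, C}, right has 2 {P, Y}.
    Root D: left subtree has 0 nodes { }, right has 1 {C}.
    Root P: left subtree has 0 nodes { }, right has 1 {Y}.
  Root X: left subtree has 0 nodes { }, right has 1 {B}.

A, V, D, C, P, Y, X, B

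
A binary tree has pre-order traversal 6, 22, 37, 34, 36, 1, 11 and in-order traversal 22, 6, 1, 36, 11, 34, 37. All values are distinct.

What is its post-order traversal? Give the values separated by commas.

22, 1, 11, 36, 34, 37, 6

The first element of pre-order is the root; it splits in-order into left and right subtrees.
Root 6: left subtree has 1 node {22}, right has 5 {1, 36, 11, 34, 37}.
  Root 37: left subtree has 4 nodes {1, 36, 11, 34}, right has 0 { }.
    Root 34: left subtree has 3 nodes {1, 36, 11}, right has 0 { }.
      Root 36: left subtree has 1 node {1}, right has 1 {11}.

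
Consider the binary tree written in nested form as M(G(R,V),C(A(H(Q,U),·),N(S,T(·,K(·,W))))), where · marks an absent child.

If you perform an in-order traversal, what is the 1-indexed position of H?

6

In-order visits the left subtree, then the node, then the right subtree.
At M: go left to G.
  At G: go left to R.
    R is a leaf — visit R.
  Visit G.
  At G: go right to V.
    V is a leaf — visit V.
Visit M.
At M: go right to C.
  At C: go left to A.
    At A: go left to H.
      At H: go left to Q.
        Q is a leaf — visit Q.
      Visit H.
      At H: go right to U.
        U is a leaf — visit U.
    Visit A.
    At A: no right child.
  Visit C.
  At C: go right to N.
    At N: go left to S.
      S is a leaf — visit S.
    Visit N.
    At N: go right to T.
      At T: no left child.
      Visit T.
      At T: go right to K.
        At K: no left child.
        Visit K.
        At K: go right to W.
          W is a leaf — visit W.
Full in-order sequence: R, G, V, M, Q, H, U, A, C, S, N, T, K, W.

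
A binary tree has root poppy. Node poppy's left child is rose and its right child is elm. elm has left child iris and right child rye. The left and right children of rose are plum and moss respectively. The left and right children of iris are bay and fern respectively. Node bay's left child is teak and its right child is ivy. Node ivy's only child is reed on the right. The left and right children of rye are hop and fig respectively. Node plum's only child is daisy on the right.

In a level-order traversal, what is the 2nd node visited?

rose

Level-order visits nodes level by level from the root, left to right within each level.
Level 0: poppy
Level 1: rose, elm
Level 2: plum, moss, iris, rye
Level 3: daisy, bay, fern, hop, fig
Level 4: teak, ivy
Level 5: reed
Full level-order sequence: poppy, rose, elm, plum, moss, iris, rye, daisy, bay, fern, hop, fig, teak, ivy, reed.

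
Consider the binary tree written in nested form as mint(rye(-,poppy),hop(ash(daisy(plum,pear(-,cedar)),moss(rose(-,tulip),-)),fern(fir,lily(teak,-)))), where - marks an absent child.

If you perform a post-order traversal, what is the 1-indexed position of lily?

Post-order visits the left subtree, then the right subtree, then the node.
At mint: go left to rye.
  At rye: no left child.
  At rye: go right to poppy.
    poppy is a leaf — visit poppy.
  Visit rye.
At mint: go right to hop.
  At hop: go left to ash.
    At ash: go left to daisy.
      At daisy: go left to plum.
        plum is a leaf — visit plum.
      At daisy: go right to pear.
        At pear: no left child.
        At pear: go right to cedar.
          cedar is a leaf — visit cedar.
        Visit pear.
      Visit daisy.
    At ash: go right to moss.
      At moss: go left to rose.
        At rose: no left child.
        At rose: go right to tulip.
          tulip is a leaf — visit tulip.
        Visit rose.
      At moss: no right child.
      Visit moss.
    Visit ash.
  At hop: go right to fern.
    At fern: go left to fir.
      fir is a leaf — visit fir.
    At fern: go right to lily.
      At lily: go left to teak.
        teak is a leaf — visit teak.
      At lily: no right child.
      Visit lily.
    Visit fern.
  Visit hop.
Visit mint.
Full post-order sequence: poppy, rye, plum, cedar, pear, daisy, tulip, rose, moss, ash, fir, teak, lily, fern, hop, mint.

13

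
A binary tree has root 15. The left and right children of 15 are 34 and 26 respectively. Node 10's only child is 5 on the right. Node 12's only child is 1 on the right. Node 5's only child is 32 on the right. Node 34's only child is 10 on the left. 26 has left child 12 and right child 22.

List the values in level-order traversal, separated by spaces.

Level-order visits nodes level by level from the root, left to right within each level.
Level 0: 15
Level 1: 34, 26
Level 2: 10, 12, 22
Level 3: 5, 1
Level 4: 32

15 34 26 10 12 22 5 1 32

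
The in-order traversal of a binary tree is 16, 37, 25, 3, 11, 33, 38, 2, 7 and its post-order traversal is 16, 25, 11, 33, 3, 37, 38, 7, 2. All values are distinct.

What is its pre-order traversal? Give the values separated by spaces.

2 38 37 16 3 25 33 11 7

The last element of post-order is the root; it splits in-order into left and right subtrees.
Root 2: left subtree has 7 nodes {16, 37, 25, 3, 11, 33, 38}, right has 1 {7}.
  Root 38: left subtree has 6 nodes {16, 37, 25, 3, 11, 33}, right has 0 { }.
    Root 37: left subtree has 1 node {16}, right has 4 {25, 3, 11, 33}.
      Root 3: left subtree has 1 node {25}, right has 2 {11, 33}.
        Root 33: left subtree has 1 node {11}, right has 0 { }.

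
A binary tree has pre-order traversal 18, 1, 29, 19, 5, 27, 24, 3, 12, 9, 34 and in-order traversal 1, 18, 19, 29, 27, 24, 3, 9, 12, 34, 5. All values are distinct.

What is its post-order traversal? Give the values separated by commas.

The first element of pre-order is the root; it splits in-order into left and right subtrees.
Root 18: left subtree has 1 node {1}, right has 9 {19, 29, 27, 24, 3, 9, 12, 34, 5}.
  Root 29: left subtree has 1 node {19}, right has 7 {27, 24, 3, 9, 12, 34, 5}.
    Root 5: left subtree has 6 nodes {27, 24, 3, 9, 12, 34}, right has 0 { }.
      Root 27: left subtree has 0 nodes { }, right has 5 {24, 3, 9, 12, 34}.
        Root 24: left subtree has 0 nodes { }, right has 4 {3, 9, 12, 34}.
          Root 3: left subtree has 0 nodes { }, right has 3 {9, 12, 34}.
            Root 12: left subtree has 1 node {9}, right has 1 {34}.

1, 19, 9, 34, 12, 3, 24, 27, 5, 29, 18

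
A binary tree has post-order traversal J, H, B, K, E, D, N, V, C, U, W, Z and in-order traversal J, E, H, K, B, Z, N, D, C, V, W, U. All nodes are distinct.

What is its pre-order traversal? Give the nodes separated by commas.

Z, E, J, K, H, B, W, C, N, D, V, U

The last element of post-order is the root; it splits in-order into left and right subtrees.
Root Z: left subtree has 5 nodes {J, E, H, K, B}, right has 6 {N, D, C, V, W, U}.
  Root E: left subtree has 1 node {J}, right has 3 {H, K, B}.
    Root K: left subtree has 1 node {H}, right has 1 {B}.
  Root W: left subtree has 4 nodes {N, D, C, V}, right has 1 {U}.
    Root C: left subtree has 2 nodes {N, D}, right has 1 {V}.
      Root N: left subtree has 0 nodes { }, right has 1 {D}.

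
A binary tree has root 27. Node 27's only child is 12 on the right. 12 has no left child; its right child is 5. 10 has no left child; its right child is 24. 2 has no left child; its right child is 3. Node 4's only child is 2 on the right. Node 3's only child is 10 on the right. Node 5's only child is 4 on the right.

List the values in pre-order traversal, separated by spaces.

27 12 5 4 2 3 10 24

Pre-order visits the node, then its left subtree, then its right subtree.
Visit 27.
At 27: no left child.
At 27: go right to 12.
  Visit 12.
  At 12: no left child.
  At 12: go right to 5.
    Visit 5.
    At 5: no left child.
    At 5: go right to 4.
      Visit 4.
      At 4: no left child.
      At 4: go right to 2.
        Visit 2.
        At 2: no left child.
        At 2: go right to 3.
          Visit 3.
          At 3: no left child.
          At 3: go right to 10.
            Visit 10.
            At 10: no left child.
            At 10: go right to 24.
              24 is a leaf — visit 24.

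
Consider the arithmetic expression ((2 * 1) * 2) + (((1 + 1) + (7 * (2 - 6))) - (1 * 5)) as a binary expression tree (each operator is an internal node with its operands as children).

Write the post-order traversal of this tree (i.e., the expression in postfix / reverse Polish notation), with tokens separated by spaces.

2 1 * 2 * 1 1 + 7 2 6 - * + 1 5 * - +

Post-order on an expression tree gives postfix notation: for each operator, emit left operand, right operand, then the operator.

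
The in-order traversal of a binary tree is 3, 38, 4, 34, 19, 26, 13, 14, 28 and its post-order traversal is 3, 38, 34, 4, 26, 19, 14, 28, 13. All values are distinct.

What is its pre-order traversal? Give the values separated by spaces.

The last element of post-order is the root; it splits in-order into left and right subtrees.
Root 13: left subtree has 6 nodes {3, 38, 4, 34, 19, 26}, right has 2 {14, 28}.
  Root 19: left subtree has 4 nodes {3, 38, 4, 34}, right has 1 {26}.
    Root 4: left subtree has 2 nodes {3, 38}, right has 1 {34}.
      Root 38: left subtree has 1 node {3}, right has 0 { }.
  Root 28: left subtree has 1 node {14}, right has 0 { }.

13 19 4 38 3 34 26 28 14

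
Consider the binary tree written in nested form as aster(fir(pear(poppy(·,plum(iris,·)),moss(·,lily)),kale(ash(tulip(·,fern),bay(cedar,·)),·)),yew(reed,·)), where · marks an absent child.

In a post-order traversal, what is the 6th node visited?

pear

Post-order visits the left subtree, then the right subtree, then the node.
At aster: go left to fir.
  At fir: go left to pear.
    At pear: go left to poppy.
      At poppy: no left child.
      At poppy: go right to plum.
        At plum: go left to iris.
          iris is a leaf — visit iris.
        At plum: no right child.
        Visit plum.
      Visit poppy.
    At pear: go right to moss.
      At moss: no left child.
      At moss: go right to lily.
        lily is a leaf — visit lily.
      Visit moss.
    Visit pear.
  At fir: go right to kale.
    At kale: go left to ash.
      At ash: go left to tulip.
        At tulip: no left child.
        At tulip: go right to fern.
          fern is a leaf — visit fern.
        Visit tulip.
      At ash: go right to bay.
        At bay: go left to cedar.
          cedar is a leaf — visit cedar.
        At bay: no right child.
        Visit bay.
      Visit ash.
    At kale: no right child.
    Visit kale.
  Visit fir.
At aster: go right to yew.
  At yew: go left to reed.
    reed is a leaf — visit reed.
  At yew: no right child.
  Visit yew.
Visit aster.
Full post-order sequence: iris, plum, poppy, lily, moss, pear, fern, tulip, cedar, bay, ash, kale, fir, reed, yew, aster.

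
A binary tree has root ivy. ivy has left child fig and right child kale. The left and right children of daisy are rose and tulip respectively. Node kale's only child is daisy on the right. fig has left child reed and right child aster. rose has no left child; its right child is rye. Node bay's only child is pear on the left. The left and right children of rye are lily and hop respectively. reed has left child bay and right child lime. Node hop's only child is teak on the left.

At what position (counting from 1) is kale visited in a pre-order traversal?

Pre-order visits the node, then its left subtree, then its right subtree.
Visit ivy.
At ivy: go left to fig.
  Visit fig.
  At fig: go left to reed.
    Visit reed.
    At reed: go left to bay.
      Visit bay.
      At bay: go left to pear.
        pear is a leaf — visit pear.
      At bay: no right child.
    At reed: go right to lime.
      lime is a leaf — visit lime.
  At fig: go right to aster.
    aster is a leaf — visit aster.
At ivy: go right to kale.
  Visit kale.
  At kale: no left child.
  At kale: go right to daisy.
    Visit daisy.
    At daisy: go left to rose.
      Visit rose.
      At rose: no left child.
      At rose: go right to rye.
        Visit rye.
        At rye: go left to lily.
          lily is a leaf — visit lily.
        At rye: go right to hop.
          Visit hop.
          At hop: go left to teak.
            teak is a leaf — visit teak.
          At hop: no right child.
    At daisy: go right to tulip.
      tulip is a leaf — visit tulip.
Full pre-order sequence: ivy, fig, reed, bay, pear, lime, aster, kale, daisy, rose, rye, lily, hop, teak, tulip.

8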